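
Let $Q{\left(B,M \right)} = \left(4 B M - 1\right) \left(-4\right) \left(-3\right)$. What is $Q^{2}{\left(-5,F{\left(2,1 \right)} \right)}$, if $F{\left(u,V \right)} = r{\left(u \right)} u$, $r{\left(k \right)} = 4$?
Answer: $3732624$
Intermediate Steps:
$F{\left(u,V \right)} = 4 u$
$Q{\left(B,M \right)} = -12 + 48 B M$ ($Q{\left(B,M \right)} = \left(4 B M - 1\right) \left(-4\right) \left(-3\right) = \left(-1 + 4 B M\right) \left(-4\right) \left(-3\right) = \left(4 - 16 B M\right) \left(-3\right) = -12 + 48 B M$)
$Q^{2}{\left(-5,F{\left(2,1 \right)} \right)} = \left(-12 + 48 \left(-5\right) 4 \cdot 2\right)^{2} = \left(-12 + 48 \left(-5\right) 8\right)^{2} = \left(-12 - 1920\right)^{2} = \left(-1932\right)^{2} = 3732624$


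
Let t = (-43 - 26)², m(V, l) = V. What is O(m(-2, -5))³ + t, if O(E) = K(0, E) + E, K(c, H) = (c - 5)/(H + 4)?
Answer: 37359/8 ≈ 4669.9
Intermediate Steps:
K(c, H) = (-5 + c)/(4 + H)
t = 4761 (t = (-69)² = 4761)
O(E) = E - 5/(4 + E) (O(E) = (-5 + 0)/(4 + E) + E = -5/(4 + E) + E = E - 5/(4 + E))
O(m(-2, -5))³ + t = ((-5 - 2*(4 - 2))/(4 - 2))³ + 4761 = ((-5 - 2*2)/2)³ + 4761 = ((-5 - 4)/2)³ + 4761 = ((½)*(-9))³ + 4761 = (-9/2)³ + 4761 = -729/8 + 4761 = 37359/8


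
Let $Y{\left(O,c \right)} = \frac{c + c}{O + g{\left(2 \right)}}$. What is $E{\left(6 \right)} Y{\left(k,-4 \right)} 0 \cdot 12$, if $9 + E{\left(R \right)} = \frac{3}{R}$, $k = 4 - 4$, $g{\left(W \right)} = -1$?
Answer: $0$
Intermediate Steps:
$k = 0$ ($k = 4 - 4 = 0$)
$Y{\left(O,c \right)} = \frac{2 c}{-1 + O}$ ($Y{\left(O,c \right)} = \frac{c + c}{O - 1} = \frac{2 c}{-1 + O}$)
$E{\left(R \right)} = -9 + \frac{3}{R}$
$E{\left(6 \right)} Y{\left(k,-4 \right)} 0 \cdot 12 = \left(-9 + \frac{3}{6}\right) 2 \left(-4\right) \frac{1}{-1 + 0} \cdot 0 \cdot 12 = \left(-9 + 3 \cdot \frac{1}{6}\right) 2 \left(-4\right) \frac{1}{-1} \cdot 0 \cdot 12 = \left(-9 + \frac{1}{2}\right) 2 \left(-4\right) \left(-1\right) 0 \cdot 12 = - \frac{17 \cdot 8 \cdot 0}{2} \cdot 12 = \left(- \frac{17}{2}\right) 0 \cdot 12 = 0 \cdot 12 = 0$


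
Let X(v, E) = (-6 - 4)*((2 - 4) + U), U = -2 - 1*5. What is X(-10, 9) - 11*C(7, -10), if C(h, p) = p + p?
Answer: 310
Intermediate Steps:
C(h, p) = 2*p
U = -7 (U = -2 - 5 = -7)
X(v, E) = 90 (X(v, E) = (-6 - 4)*((2 - 4) - 7) = -10*(-2 - 7) = -10*(-9) = 90)
X(-10, 9) - 11*C(7, -10) = 90 - 22*(-10) = 90 - 11*(-20) = 90 + 220 = 310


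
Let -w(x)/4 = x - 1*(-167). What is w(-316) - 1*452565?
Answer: -451969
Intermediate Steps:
w(x) = -668 - 4*x (w(x) = -4*(x - 1*(-167)) = -4*(x + 167) = -4*(167 + x) = -668 - 4*x)
w(-316) - 1*452565 = (-668 - 4*(-316)) - 1*452565 = (-668 + 1264) - 452565 = 596 - 452565 = -451969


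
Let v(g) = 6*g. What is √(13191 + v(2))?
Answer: 9*√163 ≈ 114.90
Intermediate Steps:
√(13191 + v(2)) = √(13191 + 6*2) = √(13191 + 12) = √13203 = 9*√163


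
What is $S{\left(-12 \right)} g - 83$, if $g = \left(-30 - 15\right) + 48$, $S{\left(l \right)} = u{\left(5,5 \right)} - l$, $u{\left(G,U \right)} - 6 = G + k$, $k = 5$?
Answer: $1$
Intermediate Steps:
$u{\left(G,U \right)} = 11 + G$ ($u{\left(G,U \right)} = 6 + \left(G + 5\right) = 6 + \left(5 + G\right) = 11 + G$)
$S{\left(l \right)} = 16 - l$ ($S{\left(l \right)} = \left(11 + 5\right) - l = 16 - l$)
$g = 3$ ($g = -45 + 48 = 3$)
$S{\left(-12 \right)} g - 83 = \left(16 - -12\right) 3 - 83 = \left(16 + 12\right) 3 - 83 = 28 \cdot 3 - 83 = 84 - 83 = 1$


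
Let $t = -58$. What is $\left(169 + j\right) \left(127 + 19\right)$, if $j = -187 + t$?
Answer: $-11096$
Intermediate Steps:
$j = -245$ ($j = -187 - 58 = -245$)
$\left(169 + j\right) \left(127 + 19\right) = \left(169 - 245\right) \left(127 + 19\right) = \left(-76\right) 146 = -11096$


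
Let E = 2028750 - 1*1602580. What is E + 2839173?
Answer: 3265343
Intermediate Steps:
E = 426170 (E = 2028750 - 1602580 = 426170)
E + 2839173 = 426170 + 2839173 = 3265343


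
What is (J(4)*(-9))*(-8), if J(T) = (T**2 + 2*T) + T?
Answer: 2016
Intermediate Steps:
J(T) = T**2 + 3*T
(J(4)*(-9))*(-8) = ((4*(3 + 4))*(-9))*(-8) = ((4*7)*(-9))*(-8) = (28*(-9))*(-8) = -252*(-8) = 2016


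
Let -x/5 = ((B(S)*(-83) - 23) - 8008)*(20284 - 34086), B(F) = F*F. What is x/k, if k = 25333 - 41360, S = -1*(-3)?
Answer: 55069980/1457 ≈ 37797.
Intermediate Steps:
S = 3
B(F) = F²
x = -605769780 (x = -5*((3²*(-83) - 23) - 8008)*(20284 - 34086) = -5*((9*(-83) - 23) - 8008)*(-13802) = -5*((-747 - 23) - 8008)*(-13802) = -5*(-770 - 8008)*(-13802) = -(-43890)*(-13802) = -5*121153956 = -605769780)
k = -16027
x/k = -605769780/(-16027) = -605769780*(-1/16027) = 55069980/1457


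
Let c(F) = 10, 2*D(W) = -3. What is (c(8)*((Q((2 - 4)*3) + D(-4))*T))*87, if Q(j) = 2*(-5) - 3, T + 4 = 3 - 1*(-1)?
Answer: 0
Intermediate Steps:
D(W) = -3/2 (D(W) = (1/2)*(-3) = -3/2)
T = 0 (T = -4 + (3 - 1*(-1)) = -4 + (3 + 1) = -4 + 4 = 0)
Q(j) = -13 (Q(j) = -10 - 3 = -13)
(c(8)*((Q((2 - 4)*3) + D(-4))*T))*87 = (10*((-13 - 3/2)*0))*87 = (10*(-29/2*0))*87 = (10*0)*87 = 0*87 = 0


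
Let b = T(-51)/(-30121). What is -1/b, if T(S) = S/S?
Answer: 30121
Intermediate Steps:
T(S) = 1
b = -1/30121 (b = 1/(-30121) = 1*(-1/30121) = -1/30121 ≈ -3.3199e-5)
-1/b = -1/(-1/30121) = -1*(-30121) = 30121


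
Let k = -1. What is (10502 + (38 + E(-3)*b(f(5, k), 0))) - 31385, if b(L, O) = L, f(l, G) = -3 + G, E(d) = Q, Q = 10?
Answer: -20885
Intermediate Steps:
E(d) = 10
(10502 + (38 + E(-3)*b(f(5, k), 0))) - 31385 = (10502 + (38 + 10*(-3 - 1))) - 31385 = (10502 + (38 + 10*(-4))) - 31385 = (10502 + (38 - 40)) - 31385 = (10502 - 2) - 31385 = 10500 - 31385 = -20885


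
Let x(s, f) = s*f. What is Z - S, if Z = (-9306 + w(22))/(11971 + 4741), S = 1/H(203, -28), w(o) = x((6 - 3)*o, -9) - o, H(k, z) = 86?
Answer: -217501/359308 ≈ -0.60533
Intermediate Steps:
x(s, f) = f*s
w(o) = -28*o (w(o) = -9*(6 - 3)*o - o = -27*o - o = -28*o)
S = 1/86 ≈ 0.011628
Z = -4961/8356 (Z = (-9306 - 28*22)/(11971 + 4741) = (-9306 - 616)/16712 = -9922*1/16712 = -4961/8356 ≈ -0.59371)
Z - S = -4961/8356 - 1*1/86 = -4961/8356 - 1/86 = -217501/359308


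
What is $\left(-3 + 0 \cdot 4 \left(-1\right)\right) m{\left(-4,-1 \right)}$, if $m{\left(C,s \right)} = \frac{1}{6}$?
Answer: $- \frac{1}{2} \approx -0.5$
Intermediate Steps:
$m{\left(C,s \right)} = \frac{1}{6}$
$\left(-3 + 0 \cdot 4 \left(-1\right)\right) m{\left(-4,-1 \right)} = \left(-3 + 0 \cdot 4 \left(-1\right)\right) \frac{1}{6} = \left(-3 + 0 \left(-1\right)\right) \frac{1}{6} = \left(-3 + 0\right) \frac{1}{6} = \left(-3\right) \frac{1}{6} = - \frac{1}{2}$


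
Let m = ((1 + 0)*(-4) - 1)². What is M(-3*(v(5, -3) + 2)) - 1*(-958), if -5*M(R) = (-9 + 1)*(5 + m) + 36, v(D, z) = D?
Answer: 4994/5 ≈ 998.80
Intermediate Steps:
m = 25 (m = (1*(-4) - 1)² = (-4 - 1)² = (-5)² = 25)
M(R) = 204/5 (M(R) = -((-9 + 1)*(5 + 25) + 36)/5 = -(-8*30 + 36)/5 = -(-240 + 36)/5 = -⅕*(-204) = 204/5)
M(-3*(v(5, -3) + 2)) - 1*(-958) = 204/5 - 1*(-958) = 204/5 + 958 = 4994/5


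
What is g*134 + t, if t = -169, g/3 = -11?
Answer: -4591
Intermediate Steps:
g = -33 (g = 3*(-11) = -33)
g*134 + t = -33*134 - 169 = -4422 - 169 = -4591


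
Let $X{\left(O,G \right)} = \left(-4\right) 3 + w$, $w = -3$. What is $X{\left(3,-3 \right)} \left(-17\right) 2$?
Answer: $510$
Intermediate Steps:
$X{\left(O,G \right)} = -15$ ($X{\left(O,G \right)} = \left(-4\right) 3 - 3 = -12 - 3 = -15$)
$X{\left(3,-3 \right)} \left(-17\right) 2 = \left(-15\right) \left(-17\right) 2 = 255 \cdot 2 = 510$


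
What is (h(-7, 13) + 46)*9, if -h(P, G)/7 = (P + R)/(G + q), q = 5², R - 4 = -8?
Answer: 16425/38 ≈ 432.24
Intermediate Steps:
R = -4 (R = 4 - 8 = -4)
q = 25
h(P, G) = -7*(-4 + P)/(25 + G) (h(P, G) = -7*(P - 4)/(G + 25) = -7*(-4 + P)/(25 + G))
(h(-7, 13) + 46)*9 = (7*(4 - 1*(-7))/(25 + 13) + 46)*9 = (7*(4 + 7)/38 + 46)*9 = (7*(1/38)*11 + 46)*9 = (77/38 + 46)*9 = (1825/38)*9 = 16425/38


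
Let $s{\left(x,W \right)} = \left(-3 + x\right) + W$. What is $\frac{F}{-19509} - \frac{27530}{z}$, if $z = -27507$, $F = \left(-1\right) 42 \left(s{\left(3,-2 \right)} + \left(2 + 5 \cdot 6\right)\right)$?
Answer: $\frac{27225790}{25554003} \approx 1.0654$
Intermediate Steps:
$s{\left(x,W \right)} = -3 + W + x$
$F = -1260$ ($F = \left(-1\right) 42 \left(\left(-3 - 2 + 3\right) + \left(2 + 5 \cdot 6\right)\right) = - 42 \left(-2 + \left(2 + 30\right)\right) = - 42 \left(-2 + 32\right) = \left(-42\right) 30 = -1260$)
$\frac{F}{-19509} - \frac{27530}{z} = - \frac{1260}{-19509} - \frac{27530}{-27507} = \left(-1260\right) \left(- \frac{1}{19509}\right) - - \frac{27530}{27507} = \frac{60}{929} + \frac{27530}{27507} = \frac{27225790}{25554003}$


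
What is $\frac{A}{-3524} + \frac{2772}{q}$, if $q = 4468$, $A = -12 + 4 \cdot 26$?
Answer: $\frac{584842}{984077} \approx 0.59431$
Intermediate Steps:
$A = 92$ ($A = -12 + 104 = 92$)
$\frac{A}{-3524} + \frac{2772}{q} = \frac{92}{-3524} + \frac{2772}{4468} = 92 \left(- \frac{1}{3524}\right) + 2772 \cdot \frac{1}{4468} = - \frac{23}{881} + \frac{693}{1117} = \frac{584842}{984077}$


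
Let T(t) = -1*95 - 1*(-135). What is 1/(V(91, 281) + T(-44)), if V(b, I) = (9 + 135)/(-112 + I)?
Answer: 169/6904 ≈ 0.024479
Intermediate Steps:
V(b, I) = 144/(-112 + I)
T(t) = 40 (T(t) = -95 + 135 = 40)
1/(V(91, 281) + T(-44)) = 1/(144/(-112 + 281) + 40) = 1/(144/169 + 40) = 1/(6904/169) = 169/6904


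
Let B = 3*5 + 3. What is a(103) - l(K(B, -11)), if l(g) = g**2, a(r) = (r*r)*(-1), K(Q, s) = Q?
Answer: -10933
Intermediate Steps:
B = 18 (B = 15 + 3 = 18)
a(r) = -r**2 (a(r) = r**2*(-1) = -r**2)
a(103) - l(K(B, -11)) = -1*103**2 - 1*18**2 = -1*10609 - 1*324 = -10609 - 324 = -10933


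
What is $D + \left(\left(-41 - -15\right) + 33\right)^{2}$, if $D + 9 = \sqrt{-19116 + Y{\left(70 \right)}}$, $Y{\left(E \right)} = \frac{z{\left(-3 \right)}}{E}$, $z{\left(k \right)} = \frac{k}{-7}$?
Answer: $40 + \frac{i \sqrt{93668370}}{70} \approx 40.0 + 138.26 i$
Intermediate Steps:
$z{\left(k \right)} = - \frac{k}{7}$ ($z{\left(k \right)} = k \left(- \frac{1}{7}\right) = - \frac{k}{7}$)
$Y{\left(E \right)} = \frac{3}{7 E}$ ($Y{\left(E \right)} = \frac{\left(- \frac{1}{7}\right) \left(-3\right)}{E} = \frac{3}{7 E}$)
$D = -9 + \frac{i \sqrt{93668370}}{70}$ ($D = -9 + \sqrt{-19116 + \frac{3}{7 \cdot 70}} = -9 + \sqrt{-19116 + \frac{3}{7} \cdot \frac{1}{70}} = -9 + \sqrt{-19116 + \frac{3}{490}} = -9 + \sqrt{- \frac{9366837}{490}} = -9 + \frac{i \sqrt{93668370}}{70} \approx -9.0 + 138.26 i$)
$D + \left(\left(-41 - -15\right) + 33\right)^{2} = \left(-9 + \frac{i \sqrt{93668370}}{70}\right) + \left(\left(-41 - -15\right) + 33\right)^{2} = \left(-9 + \frac{i \sqrt{93668370}}{70}\right) + \left(\left(-41 + 15\right) + 33\right)^{2} = \left(-9 + \frac{i \sqrt{93668370}}{70}\right) + \left(-26 + 33\right)^{2} = \left(-9 + \frac{i \sqrt{93668370}}{70}\right) + 7^{2} = \left(-9 + \frac{i \sqrt{93668370}}{70}\right) + 49 = 40 + \frac{i \sqrt{93668370}}{70}$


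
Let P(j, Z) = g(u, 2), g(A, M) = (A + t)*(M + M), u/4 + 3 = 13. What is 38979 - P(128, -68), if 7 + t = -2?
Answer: 38855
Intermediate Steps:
t = -9 (t = -7 - 2 = -9)
u = 40 (u = -12 + 4*13 = -12 + 52 = 40)
g(A, M) = 2*M*(-9 + A) (g(A, M) = (A - 9)*(M + M) = (-9 + A)*(2*M) = 2*M*(-9 + A))
P(j, Z) = 124 (P(j, Z) = 2*2*(-9 + 40) = 2*2*31 = 124)
38979 - P(128, -68) = 38979 - 1*124 = 38979 - 124 = 38855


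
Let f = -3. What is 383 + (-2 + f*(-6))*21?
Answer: 719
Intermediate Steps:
383 + (-2 + f*(-6))*21 = 383 + (-2 - 3*(-6))*21 = 383 + (-2 + 18)*21 = 383 + 16*21 = 383 + 336 = 719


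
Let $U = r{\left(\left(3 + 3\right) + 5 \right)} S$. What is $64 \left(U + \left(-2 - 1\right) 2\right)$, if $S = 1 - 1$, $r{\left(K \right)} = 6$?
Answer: $-384$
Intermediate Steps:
$S = 0$ ($S = 1 - 1 = 0$)
$U = 0$ ($U = 6 \cdot 0 = 0$)
$64 \left(U + \left(-2 - 1\right) 2\right) = 64 \left(0 + \left(-2 - 1\right) 2\right) = 64 \left(0 - 6\right) = 64 \left(-6\right) = -384$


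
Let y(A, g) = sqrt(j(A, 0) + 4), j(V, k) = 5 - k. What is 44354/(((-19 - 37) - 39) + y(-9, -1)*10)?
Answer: -44354/65 ≈ -682.37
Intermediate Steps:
y(A, g) = 3 (y(A, g) = sqrt((5 - 1*0) + 4) = sqrt((5 + 0) + 4) = sqrt(5 + 4) = sqrt(9) = 3)
44354/(((-19 - 37) - 39) + y(-9, -1)*10) = 44354/(((-19 - 37) - 39) + 3*10) = 44354/((-56 - 39) + 30) = 44354/(-95 + 30) = 44354/(-65) = 44354*(-1/65) = -44354/65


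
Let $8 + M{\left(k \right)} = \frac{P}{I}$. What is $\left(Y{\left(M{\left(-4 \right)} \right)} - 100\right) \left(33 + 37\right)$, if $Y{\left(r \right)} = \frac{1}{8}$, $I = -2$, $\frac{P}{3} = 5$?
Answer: $- \frac{27965}{4} \approx -6991.3$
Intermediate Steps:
$P = 15$ ($P = 3 \cdot 5 = 15$)
$M{\left(k \right)} = - \frac{31}{2}$ ($M{\left(k \right)} = -8 + \frac{15}{-2} = -8 + 15 \left(- \frac{1}{2}\right) = -8 - \frac{15}{2} = - \frac{31}{2}$)
$Y{\left(r \right)} = \frac{1}{8}$
$\left(Y{\left(M{\left(-4 \right)} \right)} - 100\right) \left(33 + 37\right) = \left(\frac{1}{8} - 100\right) \left(33 + 37\right) = \left(- \frac{799}{8}\right) 70 = - \frac{27965}{4}$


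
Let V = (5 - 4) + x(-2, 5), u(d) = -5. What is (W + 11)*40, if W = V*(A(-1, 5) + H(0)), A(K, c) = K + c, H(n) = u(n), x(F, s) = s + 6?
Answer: -40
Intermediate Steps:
x(F, s) = 6 + s
H(n) = -5
V = 12 (V = (5 - 4) + (6 + 5) = 1 + 11 = 12)
W = -12 (W = 12*((-1 + 5) - 5) = 12*(4 - 5) = 12*(-1) = -12)
(W + 11)*40 = (-12 + 11)*40 = -1*40 = -40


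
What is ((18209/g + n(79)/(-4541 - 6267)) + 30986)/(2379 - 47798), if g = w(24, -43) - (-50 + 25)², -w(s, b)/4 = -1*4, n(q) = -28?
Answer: -7276974899/10676826006 ≈ -0.68157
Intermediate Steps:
w(s, b) = 16 (w(s, b) = -(-4)*4 = -4*(-4) = 16)
g = -609 (g = 16 - (-50 + 25)² = 16 - 1*(-25)² = 16 - 1*625 = 16 - 625 = -609)
((18209/g + n(79)/(-4541 - 6267)) + 30986)/(2379 - 47798) = ((18209/(-609) - 28/(-4541 - 6267)) + 30986)/(2379 - 47798) = ((18209*(-1/609) - 28/(-10808)) + 30986)/(-45419) = ((-18209/609 - 28*(-1/10808)) + 30986)*(-1/45419) = ((-18209/609 + 1/386) + 30986)*(-1/45419) = (-7028065/235074 + 30986)*(-1/45419) = (7276974899/235074)*(-1/45419) = -7276974899/10676826006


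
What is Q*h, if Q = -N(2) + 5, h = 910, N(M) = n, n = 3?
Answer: 1820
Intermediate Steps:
N(M) = 3
Q = 2 (Q = -1*3 + 5 = -3 + 5 = 2)
Q*h = 2*910 = 1820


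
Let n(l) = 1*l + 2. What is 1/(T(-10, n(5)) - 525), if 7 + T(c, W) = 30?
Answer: -1/502 ≈ -0.0019920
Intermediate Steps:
n(l) = 2 + l (n(l) = l + 2 = 2 + l)
T(c, W) = 23 (T(c, W) = -7 + 30 = 23)
1/(T(-10, n(5)) - 525) = 1/(23 - 525) = 1/(-502) = -1/502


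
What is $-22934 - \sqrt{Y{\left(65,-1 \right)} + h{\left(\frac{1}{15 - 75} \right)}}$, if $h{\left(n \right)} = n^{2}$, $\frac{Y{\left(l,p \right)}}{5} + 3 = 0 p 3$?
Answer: $-22934 - \frac{i \sqrt{53999}}{60} \approx -22934.0 - 3.8729 i$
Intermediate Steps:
$Y{\left(l,p \right)} = -15$ ($Y{\left(l,p \right)} = -15 + 5 \cdot 0 p 3 = -15 + 5 \cdot 0 \cdot 3 = -15 + 5 \cdot 0 = -15 + 0 = -15$)
$-22934 - \sqrt{Y{\left(65,-1 \right)} + h{\left(\frac{1}{15 - 75} \right)}} = -22934 - \sqrt{-15 + \left(\frac{1}{15 - 75}\right)^{2}} = -22934 - \sqrt{-15 + \left(\frac{1}{-60}\right)^{2}} = -22934 - \sqrt{-15 + \left(- \frac{1}{60}\right)^{2}} = -22934 - \sqrt{-15 + \frac{1}{3600}} = -22934 - \sqrt{- \frac{53999}{3600}} = -22934 - \frac{i \sqrt{53999}}{60}$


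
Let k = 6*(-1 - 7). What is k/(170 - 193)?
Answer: 48/23 ≈ 2.0870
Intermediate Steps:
k = -48 (k = 6*(-8) = -48)
k/(170 - 193) = -48/(170 - 193) = -48/(-23) = -48*(-1/23) = 48/23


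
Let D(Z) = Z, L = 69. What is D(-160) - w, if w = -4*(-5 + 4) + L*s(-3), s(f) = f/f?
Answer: -233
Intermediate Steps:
s(f) = 1
w = 73 (w = -4*(-5 + 4) + 69*1 = -4*(-1) + 69 = 4 + 69 = 73)
D(-160) - w = -160 - 1*73 = -160 - 73 = -233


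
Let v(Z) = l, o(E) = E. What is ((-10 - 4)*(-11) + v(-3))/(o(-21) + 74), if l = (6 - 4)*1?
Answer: 156/53 ≈ 2.9434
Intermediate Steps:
l = 2 (l = 2*1 = 2)
v(Z) = 2
((-10 - 4)*(-11) + v(-3))/(o(-21) + 74) = ((-10 - 4)*(-11) + 2)/(-21 + 74) = (-14*(-11) + 2)/53 = (154 + 2)*(1/53) = 156*(1/53) = 156/53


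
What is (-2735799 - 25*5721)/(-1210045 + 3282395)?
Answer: -1439412/1036175 ≈ -1.3892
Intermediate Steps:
(-2735799 - 25*5721)/(-1210045 + 3282395) = (-2735799 - 143025)/2072350 = -2878824*1/2072350 = -1439412/1036175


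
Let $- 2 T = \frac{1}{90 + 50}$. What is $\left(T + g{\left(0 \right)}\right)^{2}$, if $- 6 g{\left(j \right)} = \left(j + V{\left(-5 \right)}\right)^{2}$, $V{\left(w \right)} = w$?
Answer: $\frac{12271009}{705600} \approx 17.391$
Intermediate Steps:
$g{\left(j \right)} = - \frac{\left(-5 + j\right)^{2}}{6}$ ($g{\left(j \right)} = - \frac{\left(j - 5\right)^{2}}{6} = - \frac{\left(-5 + j\right)^{2}}{6}$)
$T = - \frac{1}{280}$ ($T = - \frac{1}{2 \left(90 + 50\right)} = - \frac{1}{2 \cdot 140} = \left(- \frac{1}{2}\right) \frac{1}{140} = - \frac{1}{280} \approx -0.0035714$)
$\left(T + g{\left(0 \right)}\right)^{2} = \left(- \frac{1}{280} - \frac{\left(-5 + 0\right)^{2}}{6}\right)^{2} = \left(- \frac{1}{280} - \frac{\left(-5\right)^{2}}{6}\right)^{2} = \left(- \frac{1}{280} - \frac{25}{6}\right)^{2} = \left(- \frac{3503}{840}\right)^{2} = \frac{12271009}{705600}$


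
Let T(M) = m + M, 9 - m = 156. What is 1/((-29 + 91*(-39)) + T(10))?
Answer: -1/3715 ≈ -0.00026918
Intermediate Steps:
m = -147 (m = 9 - 1*156 = 9 - 156 = -147)
T(M) = -147 + M
1/((-29 + 91*(-39)) + T(10)) = 1/((-29 + 91*(-39)) + (-147 + 10)) = 1/((-29 - 3549) - 137) = 1/(-3578 - 137) = 1/(-3715) = -1/3715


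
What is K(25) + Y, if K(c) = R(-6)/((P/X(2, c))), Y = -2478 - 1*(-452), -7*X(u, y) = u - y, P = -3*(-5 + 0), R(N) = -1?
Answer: -212753/105 ≈ -2026.2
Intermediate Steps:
P = 15 (P = -3*(-5) = 15)
X(u, y) = -u/7 + y/7 (X(u, y) = -(u - y)/7 = -u/7 + y/7)
Y = -2026 (Y = -2478 + 452 = -2026)
K(c) = 2/105 - c/105 (K(c) = -1/(15/(-⅐*2 + c/7)) = -1/(15/(-2/7 + c/7)) = -(-2/105 + c/105) = 2/105 - c/105)
K(25) + Y = (2/105 - 1/105*25) - 2026 = (2/105 - 5/21) - 2026 = -23/105 - 2026 = -212753/105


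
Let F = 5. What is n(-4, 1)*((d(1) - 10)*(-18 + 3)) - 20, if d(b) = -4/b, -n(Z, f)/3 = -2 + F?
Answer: -1910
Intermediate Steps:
n(Z, f) = -9 (n(Z, f) = -3*(-2 + 5) = -3*3 = -9)
n(-4, 1)*((d(1) - 10)*(-18 + 3)) - 20 = -9*(-4/1 - 10)*(-18 + 3) - 20 = -9*(-4*1 - 10)*(-15) - 20 = -9*(-4 - 10)*(-15) - 20 = -(-126)*(-15) - 20 = -9*210 - 20 = -1890 - 20 = -1910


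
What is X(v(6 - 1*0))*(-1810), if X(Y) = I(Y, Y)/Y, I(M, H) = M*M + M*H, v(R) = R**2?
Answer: -130320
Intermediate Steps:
I(M, H) = M**2 + H*M
X(Y) = 2*Y (X(Y) = (Y*(Y + Y))/Y = (Y*(2*Y))/Y = (2*Y**2)/Y = 2*Y)
X(v(6 - 1*0))*(-1810) = (2*(6 - 1*0)**2)*(-1810) = (2*(6 + 0)**2)*(-1810) = (2*6**2)*(-1810) = (2*36)*(-1810) = 72*(-1810) = -130320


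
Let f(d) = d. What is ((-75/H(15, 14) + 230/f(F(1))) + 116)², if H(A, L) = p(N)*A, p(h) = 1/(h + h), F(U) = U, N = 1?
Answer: 112896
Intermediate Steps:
p(h) = 1/(2*h)
H(A, L) = A/2 (H(A, L) = ((½)/1)*A = ((½)*1)*A = A/2)
((-75/H(15, 14) + 230/f(F(1))) + 116)² = ((-75/((½)*15) + 230/1) + 116)² = ((-75/15/2 + 230*1) + 116)² = ((-75*2/15 + 230) + 116)² = ((-10 + 230) + 116)² = (220 + 116)² = 336² = 112896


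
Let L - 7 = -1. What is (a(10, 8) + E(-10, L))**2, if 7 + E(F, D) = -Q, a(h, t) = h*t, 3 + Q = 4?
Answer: 5184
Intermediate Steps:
Q = 1 (Q = -3 + 4 = 1)
L = 6 (L = 7 - 1 = 6)
E(F, D) = -8 (E(F, D) = -7 - 1*1 = -7 - 1 = -8)
(a(10, 8) + E(-10, L))**2 = (10*8 - 8)**2 = (80 - 8)**2 = 72**2 = 5184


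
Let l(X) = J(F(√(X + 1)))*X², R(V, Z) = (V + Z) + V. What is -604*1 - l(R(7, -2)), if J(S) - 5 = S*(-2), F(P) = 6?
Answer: 404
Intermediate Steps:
R(V, Z) = Z + 2*V
J(S) = 5 - 2*S (J(S) = 5 + S*(-2) = 5 - 2*S)
l(X) = -7*X² (l(X) = (5 - 2*6)*X² = (5 - 12)*X² = -7*X²)
-604*1 - l(R(7, -2)) = -604*1 - (-7)*(-2 + 2*7)² = -604 - (-7)*(-2 + 14)² = -604 - (-7)*12² = -604 - (-7)*144 = -604 - 1*(-1008) = -604 + 1008 = 404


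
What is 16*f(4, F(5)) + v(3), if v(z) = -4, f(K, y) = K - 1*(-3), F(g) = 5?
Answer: 108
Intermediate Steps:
f(K, y) = 3 + K (f(K, y) = K + 3 = 3 + K)
16*f(4, F(5)) + v(3) = 16*(3 + 4) - 4 = 16*7 - 4 = 112 - 4 = 108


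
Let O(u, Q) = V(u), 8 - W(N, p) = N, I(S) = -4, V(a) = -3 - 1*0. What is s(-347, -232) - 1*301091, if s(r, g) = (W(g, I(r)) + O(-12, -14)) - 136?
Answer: -300990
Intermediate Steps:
V(a) = -3 (V(a) = -3 + 0 = -3)
W(N, p) = 8 - N
O(u, Q) = -3
s(r, g) = -131 - g (s(r, g) = ((8 - g) - 3) - 136 = (5 - g) - 136 = -131 - g)
s(-347, -232) - 1*301091 = (-131 - 1*(-232)) - 1*301091 = (-131 + 232) - 301091 = 101 - 301091 = -300990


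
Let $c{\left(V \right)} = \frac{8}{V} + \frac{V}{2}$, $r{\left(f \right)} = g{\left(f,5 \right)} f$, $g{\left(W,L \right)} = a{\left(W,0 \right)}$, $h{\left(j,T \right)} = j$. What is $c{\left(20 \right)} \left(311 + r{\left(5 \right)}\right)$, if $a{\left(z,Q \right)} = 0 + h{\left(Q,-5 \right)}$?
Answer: $\frac{16172}{5} \approx 3234.4$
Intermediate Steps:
$a{\left(z,Q \right)} = Q$ ($a{\left(z,Q \right)} = 0 + Q = Q$)
$g{\left(W,L \right)} = 0$
$r{\left(f \right)} = 0$ ($r{\left(f \right)} = 0 f = 0$)
$c{\left(V \right)} = \frac{V}{2} + \frac{8}{V}$ ($c{\left(V \right)} = \frac{8}{V} + V \frac{1}{2} = \frac{8}{V} + \frac{V}{2} = \frac{V}{2} + \frac{8}{V}$)
$c{\left(20 \right)} \left(311 + r{\left(5 \right)}\right) = \left(\frac{1}{2} \cdot 20 + \frac{8}{20}\right) \left(311 + 0\right) = \left(10 + 8 \cdot \frac{1}{20}\right) 311 = \left(10 + \frac{2}{5}\right) 311 = \frac{52}{5} \cdot 311 = \frac{16172}{5}$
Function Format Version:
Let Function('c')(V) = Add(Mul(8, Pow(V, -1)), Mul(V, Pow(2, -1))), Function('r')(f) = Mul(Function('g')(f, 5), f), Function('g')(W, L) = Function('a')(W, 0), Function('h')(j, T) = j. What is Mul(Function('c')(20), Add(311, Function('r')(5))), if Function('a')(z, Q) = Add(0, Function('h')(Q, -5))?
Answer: Rational(16172, 5) ≈ 3234.4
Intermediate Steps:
Function('a')(z, Q) = Q (Function('a')(z, Q) = Add(0, Q) = Q)
Function('g')(W, L) = 0
Function('r')(f) = 0 (Function('r')(f) = Mul(0, f) = 0)
Function('c')(V) = Add(Mul(Rational(1, 2), V), Mul(8, Pow(V, -1))) (Function('c')(V) = Add(Mul(8, Pow(V, -1)), Mul(V, Rational(1, 2))) = Add(Mul(8, Pow(V, -1)), Mul(Rational(1, 2), V)) = Add(Mul(Rational(1, 2), V), Mul(8, Pow(V, -1))))
Mul(Function('c')(20), Add(311, Function('r')(5))) = Mul(Add(Mul(Rational(1, 2), 20), Mul(8, Pow(20, -1))), Add(311, 0)) = Mul(Add(10, Mul(8, Rational(1, 20))), 311) = Mul(Add(10, Rational(2, 5)), 311) = Mul(Rational(52, 5), 311) = Rational(16172, 5)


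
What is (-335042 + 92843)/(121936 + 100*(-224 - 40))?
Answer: -242199/95536 ≈ -2.5352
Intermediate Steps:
(-335042 + 92843)/(121936 + 100*(-224 - 40)) = -242199/(121936 + 100*(-264)) = -242199/(121936 - 26400) = -242199/95536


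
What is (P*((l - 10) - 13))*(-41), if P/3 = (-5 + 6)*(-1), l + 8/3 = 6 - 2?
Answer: -2665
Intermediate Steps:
l = 4/3 (l = -8/3 + (6 - 2) = -8/3 + 4 = 4/3 ≈ 1.3333)
P = -3 (P = 3*((-5 + 6)*(-1)) = 3*(1*(-1)) = 3*(-1) = -3)
(P*((l - 10) - 13))*(-41) = -3*((4/3 - 10) - 13)*(-41) = -3*(-26/3 - 13)*(-41) = -3*(-65/3)*(-41) = 65*(-41) = -2665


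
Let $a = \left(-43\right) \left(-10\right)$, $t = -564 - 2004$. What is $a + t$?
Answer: $-2138$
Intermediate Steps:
$t = -2568$
$a = 430$
$a + t = 430 - 2568 = -2138$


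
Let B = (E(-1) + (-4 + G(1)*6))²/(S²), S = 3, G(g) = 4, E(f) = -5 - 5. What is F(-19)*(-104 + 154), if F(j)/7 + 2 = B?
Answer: 28700/9 ≈ 3188.9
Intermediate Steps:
E(f) = -10
B = 100/9 (B = (-10 + (-4 + 4*6))²/(3²) = (-10 + (-4 + 24))²/9 = (-10 + 20)²*(⅑) = 10²*(⅑) = 100*(⅑) = 100/9 ≈ 11.111)
F(j) = 574/9 (F(j) = -14 + 7*(100/9) = -14 + 700/9 = 574/9)
F(-19)*(-104 + 154) = 574*(-104 + 154)/9 = (574/9)*50 = 28700/9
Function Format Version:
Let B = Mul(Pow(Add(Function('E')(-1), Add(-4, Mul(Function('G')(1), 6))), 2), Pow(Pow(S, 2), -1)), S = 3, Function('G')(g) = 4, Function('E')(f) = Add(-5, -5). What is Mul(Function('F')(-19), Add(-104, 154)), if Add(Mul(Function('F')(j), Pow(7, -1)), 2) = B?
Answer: Rational(28700, 9) ≈ 3188.9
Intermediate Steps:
Function('E')(f) = -10
B = Rational(100, 9) (B = Mul(Pow(Add(-10, Add(-4, Mul(4, 6))), 2), Pow(Pow(3, 2), -1)) = Mul(Pow(Add(-10, Add(-4, 24)), 2), Pow(9, -1)) = Mul(Pow(Add(-10, 20), 2), Rational(1, 9)) = Mul(Pow(10, 2), Rational(1, 9)) = Mul(100, Rational(1, 9)) = Rational(100, 9) ≈ 11.111)
Function('F')(j) = Rational(574, 9) (Function('F')(j) = Add(-14, Mul(7, Rational(100, 9))) = Add(-14, Rational(700, 9)) = Rational(574, 9))
Mul(Function('F')(-19), Add(-104, 154)) = Mul(Rational(574, 9), Add(-104, 154)) = Mul(Rational(574, 9), 50) = Rational(28700, 9)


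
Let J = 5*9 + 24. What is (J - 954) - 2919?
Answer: -3804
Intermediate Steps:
J = 69 (J = 45 + 24 = 69)
(J - 954) - 2919 = (69 - 954) - 2919 = -885 - 2919 = -3804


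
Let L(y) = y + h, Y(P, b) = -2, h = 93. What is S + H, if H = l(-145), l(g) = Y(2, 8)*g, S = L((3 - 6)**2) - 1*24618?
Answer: -24226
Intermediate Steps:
L(y) = 93 + y (L(y) = y + 93 = 93 + y)
S = -24516 (S = (93 + (3 - 6)**2) - 1*24618 = (93 + (-3)**2) - 24618 = (93 + 9) - 24618 = 102 - 24618 = -24516)
l(g) = -2*g
H = 290 (H = -2*(-145) = 290)
S + H = -24516 + 290 = -24226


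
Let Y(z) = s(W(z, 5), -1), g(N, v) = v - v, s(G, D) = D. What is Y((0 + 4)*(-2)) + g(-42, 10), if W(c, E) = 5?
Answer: -1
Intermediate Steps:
g(N, v) = 0
Y(z) = -1
Y((0 + 4)*(-2)) + g(-42, 10) = -1 + 0 = -1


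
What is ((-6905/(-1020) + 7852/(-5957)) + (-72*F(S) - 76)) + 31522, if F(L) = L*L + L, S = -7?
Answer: 34545835025/1215228 ≈ 28427.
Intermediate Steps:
F(L) = L + L**2 (F(L) = L**2 + L = L + L**2)
((-6905/(-1020) + 7852/(-5957)) + (-72*F(S) - 76)) + 31522 = ((-6905/(-1020) + 7852/(-5957)) + (-(-504)*(1 - 7) - 76)) + 31522 = ((-6905*(-1/1020) + 7852*(-1/5957)) + (-(-504)*(-6) - 76)) + 31522 = ((1381/204 - 7852/5957) + (-72*42 - 76)) + 31522 = (6624809/1215228 + (-3024 - 76)) + 31522 = (6624809/1215228 - 3100) + 31522 = -3760581991/1215228 + 31522 = 34545835025/1215228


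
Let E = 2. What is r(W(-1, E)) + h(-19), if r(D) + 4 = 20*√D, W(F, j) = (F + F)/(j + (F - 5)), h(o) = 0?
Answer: -4 + 10*√2 ≈ 10.142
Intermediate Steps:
W(F, j) = 2*F/(-5 + F + j) (W(F, j) = (2*F)/(j + (-5 + F)) = (2*F)/(-5 + F + j) = 2*F/(-5 + F + j))
r(D) = -4 + 20*√D
r(W(-1, E)) + h(-19) = (-4 + 20*√(2*(-1)/(-5 - 1 + 2))) + 0 = (-4 + 20*√(2*(-1)/(-4))) + 0 = (-4 + 20*√(2*(-1)*(-¼))) + 0 = (-4 + 20*√(½)) + 0 = (-4 + 20*(√2/2)) + 0 = (-4 + 10*√2) + 0 = -4 + 10*√2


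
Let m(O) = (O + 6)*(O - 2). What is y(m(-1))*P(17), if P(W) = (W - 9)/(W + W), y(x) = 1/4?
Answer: 1/17 ≈ 0.058824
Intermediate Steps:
m(O) = (-2 + O)*(6 + O) (m(O) = (6 + O)*(-2 + O) = (-2 + O)*(6 + O))
y(x) = 1/4
P(W) = (-9 + W)/(2*W) (P(W) = (-9 + W)/((2*W)) = (-9 + W)*(1/(2*W)) = (-9 + W)/(2*W))
y(m(-1))*P(17) = ((1/2)*(-9 + 17)/17)/4 = ((1/2)*(1/17)*8)/4 = (1/4)*(4/17) = 1/17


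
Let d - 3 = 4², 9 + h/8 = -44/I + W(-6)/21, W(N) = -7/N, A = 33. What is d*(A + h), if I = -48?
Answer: -5339/9 ≈ -593.22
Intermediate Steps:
h = -578/9 (h = -72 + 8*(-44/(-48) - 7/(-6)/21) = -72 + 8*(-44*(-1/48) - 7*(-⅙)*(1/21)) = -72 + 8*(11/12 + (7/6)*(1/21)) = -72 + 8*(11/12 + 1/18) = -72 + 8*(35/36) = -72 + 70/9 = -578/9 ≈ -64.222)
d = 19 (d = 3 + 4² = 3 + 16 = 19)
d*(A + h) = 19*(33 - 578/9) = 19*(-281/9) = -5339/9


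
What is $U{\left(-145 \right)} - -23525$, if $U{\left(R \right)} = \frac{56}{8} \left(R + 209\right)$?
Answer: $23973$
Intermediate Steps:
$U{\left(R \right)} = 1463 + 7 R$ ($U{\left(R \right)} = 56 \cdot \frac{1}{8} \left(209 + R\right) = 7 \left(209 + R\right) = 1463 + 7 R$)
$U{\left(-145 \right)} - -23525 = \left(1463 + 7 \left(-145\right)\right) - -23525 = \left(1463 - 1015\right) + 23525 = 448 + 23525 = 23973$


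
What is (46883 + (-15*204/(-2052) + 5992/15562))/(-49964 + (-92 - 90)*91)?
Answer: -10397119834/14752705971 ≈ -0.70476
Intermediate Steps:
(46883 + (-15*204/(-2052) + 5992/15562))/(-49964 + (-92 - 90)*91) = (46883 + (-3060*(-1/2052) + 5992*(1/15562)))/(-49964 - 182*91) = (46883 + (85/57 + 2996/7781))/(-49964 - 16562) = (46883 + 832157/443517)/(-66526) = (20794239668/443517)*(-1/66526) = -10397119834/14752705971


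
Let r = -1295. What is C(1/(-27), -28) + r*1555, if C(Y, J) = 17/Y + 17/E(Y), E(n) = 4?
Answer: -8056719/4 ≈ -2.0142e+6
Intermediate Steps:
C(Y, J) = 17/4 + 17/Y (C(Y, J) = 17/Y + 17/4 = 17/4 + 17/Y)
C(1/(-27), -28) + r*1555 = (17/4 + 17/(1/(-27))) - 1295*1555 = (17/4 + 17/(-1/27)) - 2013725 = (17/4 + 17*(-27)) - 2013725 = (17/4 - 459) - 2013725 = -1819/4 - 2013725 = -8056719/4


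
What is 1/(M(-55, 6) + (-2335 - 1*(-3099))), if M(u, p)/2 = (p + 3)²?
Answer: 1/926 ≈ 0.0010799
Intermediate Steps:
M(u, p) = 2*(3 + p)² (M(u, p) = 2*(p + 3)² = 2*(3 + p)²)
1/(M(-55, 6) + (-2335 - 1*(-3099))) = 1/(2*(3 + 6)² + (-2335 - 1*(-3099))) = 1/(2*9² + (-2335 + 3099)) = 1/(2*81 + 764) = 1/(162 + 764) = 1/926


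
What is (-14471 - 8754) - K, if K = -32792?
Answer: 9567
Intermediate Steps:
(-14471 - 8754) - K = (-14471 - 8754) - 1*(-32792) = -23225 + 32792 = 9567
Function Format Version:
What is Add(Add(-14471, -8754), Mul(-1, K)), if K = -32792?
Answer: 9567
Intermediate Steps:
Add(Add(-14471, -8754), Mul(-1, K)) = Add(Add(-14471, -8754), Mul(-1, -32792)) = Add(-23225, 32792) = 9567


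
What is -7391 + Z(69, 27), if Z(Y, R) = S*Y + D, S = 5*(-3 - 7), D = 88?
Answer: -10753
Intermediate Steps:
S = -50 (S = 5*(-10) = -50)
Z(Y, R) = 88 - 50*Y (Z(Y, R) = -50*Y + 88 = 88 - 50*Y)
-7391 + Z(69, 27) = -7391 + (88 - 50*69) = -7391 + (88 - 3450) = -7391 - 3362 = -10753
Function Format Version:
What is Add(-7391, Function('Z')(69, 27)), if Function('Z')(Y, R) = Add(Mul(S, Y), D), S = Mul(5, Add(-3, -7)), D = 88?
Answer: -10753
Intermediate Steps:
S = -50 (S = Mul(5, -10) = -50)
Function('Z')(Y, R) = Add(88, Mul(-50, Y)) (Function('Z')(Y, R) = Add(Mul(-50, Y), 88) = Add(88, Mul(-50, Y)))
Add(-7391, Function('Z')(69, 27)) = Add(-7391, Add(88, Mul(-50, 69))) = Add(-7391, Add(88, -3450)) = Add(-7391, -3362) = -10753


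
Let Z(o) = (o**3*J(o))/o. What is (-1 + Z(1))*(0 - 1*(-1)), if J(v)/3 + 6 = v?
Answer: -16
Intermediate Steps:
J(v) = -18 + 3*v
Z(o) = o**2*(-18 + 3*o) (Z(o) = (o**3*(-18 + 3*o))/o = o**2*(-18 + 3*o))
(-1 + Z(1))*(0 - 1*(-1)) = (-1 + 3*1**2*(-6 + 1))*(0 - 1*(-1)) = (-1 + 3*1*(-5))*(0 + 1) = (-1 - 15)*1 = -16*1 = -16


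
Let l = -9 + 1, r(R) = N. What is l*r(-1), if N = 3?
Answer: -24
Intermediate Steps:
r(R) = 3
l = -8
l*r(-1) = -8*3 = -24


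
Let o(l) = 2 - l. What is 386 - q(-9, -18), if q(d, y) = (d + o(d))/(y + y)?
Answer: 6949/18 ≈ 386.06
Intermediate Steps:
q(d, y) = 1/y (q(d, y) = (d + (2 - d))/(y + y) = 2/((2*y)) = 2*(1/(2*y)) = 1/y)
386 - q(-9, -18) = 386 - 1/(-18) = 386 - 1*(-1/18) = 386 + 1/18 = 6949/18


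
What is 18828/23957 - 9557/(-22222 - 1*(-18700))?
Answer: 295269265/84376554 ≈ 3.4994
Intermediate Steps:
18828/23957 - 9557/(-22222 - 1*(-18700)) = 18828*(1/23957) - 9557/(-22222 + 18700) = 18828/23957 - 9557/(-3522) = 18828/23957 - 9557*(-1/3522) = 18828/23957 + 9557/3522 = 295269265/84376554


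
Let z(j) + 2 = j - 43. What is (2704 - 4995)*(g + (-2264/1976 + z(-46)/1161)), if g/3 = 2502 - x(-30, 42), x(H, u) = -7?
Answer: -4944308291179/286767 ≈ -1.7242e+7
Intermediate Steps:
z(j) = -45 + j (z(j) = -2 + (j - 43) = -2 + (-43 + j) = -45 + j)
g = 7527 (g = 3*(2502 - 1*(-7)) = 3*(2502 + 7) = 3*2509 = 7527)
(2704 - 4995)*(g + (-2264/1976 + z(-46)/1161)) = (2704 - 4995)*(7527 + (-2264/1976 + (-45 - 46)/1161)) = -2291*(7527 + (-2264*1/1976 - 91*1/1161)) = -2291*(7527 + (-283/247 - 91/1161)) = -2291*(7527 - 351040/286767) = -2291*2158144169/286767 = -4944308291179/286767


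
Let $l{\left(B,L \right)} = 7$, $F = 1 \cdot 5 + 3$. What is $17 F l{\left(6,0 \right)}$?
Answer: $952$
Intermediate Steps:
$F = 8$ ($F = 5 + 3 = 8$)
$17 F l{\left(6,0 \right)} = 17 \cdot 8 \cdot 7 = 136 \cdot 7 = 952$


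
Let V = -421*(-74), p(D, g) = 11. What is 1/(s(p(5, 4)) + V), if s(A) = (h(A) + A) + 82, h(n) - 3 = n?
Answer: 1/31261 ≈ 3.1989e-5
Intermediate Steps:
V = 31154
h(n) = 3 + n
s(A) = 85 + 2*A (s(A) = ((3 + A) + A) + 82 = (3 + 2*A) + 82 = 85 + 2*A)
1/(s(p(5, 4)) + V) = 1/((85 + 2*11) + 31154) = 1/((85 + 22) + 31154) = 1/(107 + 31154) = 1/31261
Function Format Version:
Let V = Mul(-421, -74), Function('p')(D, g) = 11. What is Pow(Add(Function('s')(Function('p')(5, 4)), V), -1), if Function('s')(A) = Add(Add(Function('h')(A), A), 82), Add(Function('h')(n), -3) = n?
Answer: Rational(1, 31261) ≈ 3.1989e-5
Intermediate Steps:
V = 31154
Function('h')(n) = Add(3, n)
Function('s')(A) = Add(85, Mul(2, A)) (Function('s')(A) = Add(Add(Add(3, A), A), 82) = Add(Add(3, Mul(2, A)), 82) = Add(85, Mul(2, A)))
Pow(Add(Function('s')(Function('p')(5, 4)), V), -1) = Pow(Add(Add(85, Mul(2, 11)), 31154), -1) = Pow(Add(Add(85, 22), 31154), -1) = Pow(Add(107, 31154), -1) = Pow(31261, -1) = Rational(1, 31261)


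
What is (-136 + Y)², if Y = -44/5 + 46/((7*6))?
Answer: 227677921/11025 ≈ 20651.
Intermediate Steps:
Y = -809/105 (Y = -44*⅕ + 46/42 = -44/5 + 46*(1/42) = -44/5 + 23/21 = -809/105 ≈ -7.7048)
(-136 + Y)² = (-136 - 809/105)² = (-15089/105)² = 227677921/11025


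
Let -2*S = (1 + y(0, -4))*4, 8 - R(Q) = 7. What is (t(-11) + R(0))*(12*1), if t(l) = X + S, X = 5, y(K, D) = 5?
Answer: -72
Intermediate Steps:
R(Q) = 1 (R(Q) = 8 - 1*7 = 8 - 7 = 1)
S = -12 (S = -(1 + 5)*4/2 = -3*4 = -½*24 = -12)
t(l) = -7 (t(l) = 5 - 12 = -7)
(t(-11) + R(0))*(12*1) = (-7 + 1)*(12*1) = -6*12 = -72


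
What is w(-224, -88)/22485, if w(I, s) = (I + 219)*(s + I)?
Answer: 104/1499 ≈ 0.069380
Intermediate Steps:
w(I, s) = (219 + I)*(I + s)
w(-224, -88)/22485 = ((-224)² + 219*(-224) + 219*(-88) - 224*(-88))/22485 = (50176 - 49056 - 19272 + 19712)*(1/22485) = 1560*(1/22485) = 104/1499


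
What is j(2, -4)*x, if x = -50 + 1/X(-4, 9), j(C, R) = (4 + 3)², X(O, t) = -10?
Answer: -24549/10 ≈ -2454.9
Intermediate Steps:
j(C, R) = 49 (j(C, R) = 7² = 49)
x = -501/10 (x = -50 + 1/(-10) = -50 - ⅒ = -501/10 ≈ -50.100)
j(2, -4)*x = 49*(-501/10) = -24549/10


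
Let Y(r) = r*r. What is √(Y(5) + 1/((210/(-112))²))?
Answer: √5689/15 ≈ 5.0284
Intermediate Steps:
Y(r) = r²
√(Y(5) + 1/((210/(-112))²)) = √(5² + 1/((210/(-112))²)) = √(25 + 1/((210*(-1/112))²)) = √(25 + 1/((-15/8)²)) = √(25 + 1/(225/64)) = √(25 + 64/225) = √(5689/225) = √5689/15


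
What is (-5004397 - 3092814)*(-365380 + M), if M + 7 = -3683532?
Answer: 32784951464909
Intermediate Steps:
M = -3683539 (M = -7 - 3683532 = -3683539)
(-5004397 - 3092814)*(-365380 + M) = (-5004397 - 3092814)*(-365380 - 3683539) = -8097211*(-4048919) = 32784951464909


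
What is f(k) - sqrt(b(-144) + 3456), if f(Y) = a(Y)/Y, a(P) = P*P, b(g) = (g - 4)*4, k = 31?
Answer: 31 - 4*sqrt(179) ≈ -22.516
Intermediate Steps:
b(g) = -16 + 4*g (b(g) = (-4 + g)*4 = -16 + 4*g)
a(P) = P**2
f(Y) = Y (f(Y) = Y**2/Y = Y)
f(k) - sqrt(b(-144) + 3456) = 31 - sqrt((-16 + 4*(-144)) + 3456) = 31 - sqrt((-16 - 576) + 3456) = 31 - sqrt(-592 + 3456) = 31 - sqrt(2864) = 31 - 4*sqrt(179)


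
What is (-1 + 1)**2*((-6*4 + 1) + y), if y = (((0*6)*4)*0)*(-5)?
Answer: 0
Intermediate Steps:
y = 0 (y = ((0*4)*0)*(-5) = (0*0)*(-5) = 0*(-5) = 0)
(-1 + 1)**2*((-6*4 + 1) + y) = (-1 + 1)**2*((-6*4 + 1) + 0) = 0**2*((-24 + 1) + 0) = 0*(-23 + 0) = 0*(-23) = 0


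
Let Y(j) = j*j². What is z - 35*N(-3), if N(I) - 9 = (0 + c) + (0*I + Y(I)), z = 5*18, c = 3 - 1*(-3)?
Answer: 510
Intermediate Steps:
c = 6 (c = 3 + 3 = 6)
Y(j) = j³
z = 90
N(I) = 15 + I³ (N(I) = 9 + ((0 + 6) + (0*I + I³)) = 9 + (6 + (0 + I³)) = 9 + (6 + I³) = 15 + I³)
z - 35*N(-3) = 90 - 35*(15 + (-3)³) = 90 - 35*(15 - 27) = 90 - 35*(-12) = 90 + 420 = 510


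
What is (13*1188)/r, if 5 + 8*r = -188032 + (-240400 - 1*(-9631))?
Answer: -6864/23267 ≈ -0.29501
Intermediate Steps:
r = -209403/4 (r = -5/8 + (-188032 + (-240400 - 1*(-9631)))/8 = -5/8 + (-188032 + (-240400 + 9631))/8 = -5/8 + (-188032 - 230769)/8 = -5/8 + (⅛)*(-418801) = -5/8 - 418801/8 = -209403/4 ≈ -52351.)
(13*1188)/r = (13*1188)/(-209403/4) = 15444*(-4/209403) = -6864/23267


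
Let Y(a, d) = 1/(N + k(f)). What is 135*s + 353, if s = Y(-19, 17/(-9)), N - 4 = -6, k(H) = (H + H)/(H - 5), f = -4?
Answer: 463/2 ≈ 231.50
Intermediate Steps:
k(H) = 2*H/(-5 + H) (k(H) = (2*H)/(-5 + H) = 2*H/(-5 + H))
N = -2 (N = 4 - 6 = -2)
Y(a, d) = -9/10 (Y(a, d) = 1/(-2 + 2*(-4)/(-5 - 4)) = 1/(-2 + 2*(-4)/(-9)) = 1/(-2 + 2*(-4)*(-⅑)) = 1/(-2 + 8/9) = 1/(-10/9) = -9/10)
s = -9/10 ≈ -0.90000
135*s + 353 = 135*(-9/10) + 353 = -243/2 + 353 = 463/2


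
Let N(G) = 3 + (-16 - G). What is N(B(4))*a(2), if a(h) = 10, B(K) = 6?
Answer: -190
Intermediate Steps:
N(G) = -13 - G
N(B(4))*a(2) = (-13 - 1*6)*10 = (-13 - 6)*10 = -19*10 = -190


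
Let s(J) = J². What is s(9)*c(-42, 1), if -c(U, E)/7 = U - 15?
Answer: 32319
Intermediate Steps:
c(U, E) = 105 - 7*U (c(U, E) = -7*(U - 15) = -7*(-15 + U) = 105 - 7*U)
s(9)*c(-42, 1) = 9²*(105 - 7*(-42)) = 81*(105 + 294) = 81*399 = 32319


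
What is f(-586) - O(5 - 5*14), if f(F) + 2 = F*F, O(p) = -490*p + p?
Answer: 311609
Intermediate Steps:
O(p) = -489*p
f(F) = -2 + F² (f(F) = -2 + F*F = -2 + F²)
f(-586) - O(5 - 5*14) = (-2 + (-586)²) - (-489)*(5 - 5*14) = (-2 + 343396) - (-489)*(5 - 70) = 343394 - (-489)*(-65) = 343394 - 1*31785 = 343394 - 31785 = 311609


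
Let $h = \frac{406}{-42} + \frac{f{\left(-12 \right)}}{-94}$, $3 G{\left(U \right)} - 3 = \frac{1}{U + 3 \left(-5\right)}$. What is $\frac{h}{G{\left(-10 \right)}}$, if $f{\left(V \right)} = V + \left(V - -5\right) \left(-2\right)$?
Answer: $- \frac{17075}{1739} \approx -9.8189$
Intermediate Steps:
$G{\left(U \right)} = 1 + \frac{1}{3 \left(-15 + U\right)}$ ($G{\left(U \right)} = 1 + \frac{1}{3 \left(U + 3 \left(-5\right)\right)} = 1 + \frac{1}{3 \left(U - 15\right)} = 1 + \frac{1}{3 \left(-15 + U\right)}$)
$f{\left(V \right)} = -10 - V$ ($f{\left(V \right)} = V + \left(V + 5\right) \left(-2\right) = V + \left(5 + V\right) \left(-2\right) = V - \left(10 + 2 V\right) = -10 - V$)
$h = - \frac{1366}{141}$ ($h = \frac{406}{-42} + \frac{-10 - -12}{-94} = 406 \left(- \frac{1}{42}\right) + \left(-10 + 12\right) \left(- \frac{1}{94}\right) = - \frac{29}{3} + 2 \left(- \frac{1}{94}\right) = - \frac{29}{3} - \frac{1}{47} = - \frac{1366}{141} \approx -9.6879$)
$\frac{h}{G{\left(-10 \right)}} = - \frac{1366}{141 \frac{- \frac{44}{3} - 10}{-15 - 10}} = - \frac{1366}{141 \frac{1}{-25} \left(- \frac{74}{3}\right)} = - \frac{1366}{141 \left(\left(- \frac{1}{25}\right) \left(- \frac{74}{3}\right)\right)} = - \frac{1366}{141 \cdot \frac{74}{75}} = \left(- \frac{1366}{141}\right) \frac{75}{74} = - \frac{17075}{1739}$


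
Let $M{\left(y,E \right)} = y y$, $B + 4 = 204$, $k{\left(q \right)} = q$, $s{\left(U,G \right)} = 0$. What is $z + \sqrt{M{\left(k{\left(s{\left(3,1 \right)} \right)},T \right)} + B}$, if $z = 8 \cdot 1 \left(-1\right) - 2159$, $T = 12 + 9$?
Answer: $-2167 + 10 \sqrt{2} \approx -2152.9$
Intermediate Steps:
$B = 200$ ($B = -4 + 204 = 200$)
$T = 21$
$M{\left(y,E \right)} = y^{2}$
$z = -2167$ ($z = 8 \left(-1\right) - 2159 = -8 - 2159 = -2167$)
$z + \sqrt{M{\left(k{\left(s{\left(3,1 \right)} \right)},T \right)} + B} = -2167 + \sqrt{0^{2} + 200} = -2167 + \sqrt{0 + 200} = -2167 + \sqrt{200} = -2167 + 10 \sqrt{2}$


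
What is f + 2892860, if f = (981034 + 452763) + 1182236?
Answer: 5508893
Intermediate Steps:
f = 2616033 (f = 1433797 + 1182236 = 2616033)
f + 2892860 = 2616033 + 2892860 = 5508893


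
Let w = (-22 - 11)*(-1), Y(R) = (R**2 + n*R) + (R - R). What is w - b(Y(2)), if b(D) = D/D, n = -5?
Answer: 32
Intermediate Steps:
Y(R) = R**2 - 5*R (Y(R) = (R**2 - 5*R) + (R - R) = (R**2 - 5*R) + 0 = R**2 - 5*R)
w = 33 (w = -33*(-1) = 33)
b(D) = 1
w - b(Y(2)) = 33 - 1*1 = 33 - 1 = 32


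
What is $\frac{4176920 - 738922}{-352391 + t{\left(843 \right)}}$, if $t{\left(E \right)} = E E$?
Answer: $\frac{1718999}{179129} \approx 9.5964$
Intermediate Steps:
$t{\left(E \right)} = E^{2}$
$\frac{4176920 - 738922}{-352391 + t{\left(843 \right)}} = \frac{4176920 - 738922}{-352391 + 843^{2}} = \frac{3437998}{-352391 + 710649} = \frac{3437998}{358258} = 3437998 \cdot \frac{1}{358258} = \frac{1718999}{179129}$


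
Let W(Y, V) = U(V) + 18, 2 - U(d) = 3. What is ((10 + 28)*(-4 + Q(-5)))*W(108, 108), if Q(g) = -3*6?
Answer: -14212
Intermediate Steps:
Q(g) = -18
U(d) = -1 (U(d) = 2 - 1*3 = 2 - 3 = -1)
W(Y, V) = 17 (W(Y, V) = -1 + 18 = 17)
((10 + 28)*(-4 + Q(-5)))*W(108, 108) = ((10 + 28)*(-4 - 18))*17 = (38*(-22))*17 = -836*17 = -14212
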